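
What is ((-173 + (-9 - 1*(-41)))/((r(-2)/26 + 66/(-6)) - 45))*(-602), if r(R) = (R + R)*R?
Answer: -551733/362 ≈ -1524.1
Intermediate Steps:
r(R) = 2*R² (r(R) = (2*R)*R = 2*R²)
((-173 + (-9 - 1*(-41)))/((r(-2)/26 + 66/(-6)) - 45))*(-602) = ((-173 + (-9 - 1*(-41)))/(((2*(-2)²)/26 + 66/(-6)) - 45))*(-602) = ((-173 + (-9 + 41))/(((2*4)*(1/26) + 66*(-⅙)) - 45))*(-602) = ((-173 + 32)/((8*(1/26) - 11) - 45))*(-602) = -141/((4/13 - 11) - 45)*(-602) = -141/(-139/13 - 45)*(-602) = -141/(-724/13)*(-602) = -141*(-13/724)*(-602) = (1833/724)*(-602) = -551733/362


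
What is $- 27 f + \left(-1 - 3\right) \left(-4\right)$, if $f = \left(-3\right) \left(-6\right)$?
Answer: $-470$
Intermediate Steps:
$f = 18$
$- 27 f + \left(-1 - 3\right) \left(-4\right) = \left(-27\right) 18 + \left(-1 - 3\right) \left(-4\right) = -486 - -16 = -486 + 16 = -470$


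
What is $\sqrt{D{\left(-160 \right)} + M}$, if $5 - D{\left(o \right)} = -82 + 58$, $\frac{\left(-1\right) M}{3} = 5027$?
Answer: $2 i \sqrt{3763} \approx 122.69 i$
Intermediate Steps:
$M = -15081$ ($M = \left(-3\right) 5027 = -15081$)
$D{\left(o \right)} = 29$ ($D{\left(o \right)} = 5 - \left(-82 + 58\right) = 5 - -24 = 5 + 24 = 29$)
$\sqrt{D{\left(-160 \right)} + M} = \sqrt{29 - 15081} = \sqrt{-15052} = 2 i \sqrt{3763}$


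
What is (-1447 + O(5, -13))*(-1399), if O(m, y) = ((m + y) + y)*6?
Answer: 2200627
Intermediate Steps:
O(m, y) = 6*m + 12*y (O(m, y) = (m + 2*y)*6 = 6*m + 12*y)
(-1447 + O(5, -13))*(-1399) = (-1447 + (6*5 + 12*(-13)))*(-1399) = (-1447 + (30 - 156))*(-1399) = (-1447 - 126)*(-1399) = -1573*(-1399) = 2200627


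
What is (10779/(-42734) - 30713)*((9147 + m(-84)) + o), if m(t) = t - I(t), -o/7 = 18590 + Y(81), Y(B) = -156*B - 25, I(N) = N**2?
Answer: 25919252389508/21367 ≈ 1.2131e+9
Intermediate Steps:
Y(B) = -25 - 156*B
o = -41503 (o = -7*(18590 + (-25 - 156*81)) = -7*(18590 + (-25 - 12636)) = -7*(18590 - 12661) = -7*5929 = -41503)
m(t) = t - t**2
(10779/(-42734) - 30713)*((9147 + m(-84)) + o) = (10779/(-42734) - 30713)*((9147 - 84*(1 - 1*(-84))) - 41503) = (10779*(-1/42734) - 30713)*((9147 - 84*(1 + 84)) - 41503) = (-10779/42734 - 30713)*((9147 - 84*85) - 41503) = -1312500121*((9147 - 7140) - 41503)/42734 = -1312500121*(2007 - 41503)/42734 = -1312500121/42734*(-39496) = 25919252389508/21367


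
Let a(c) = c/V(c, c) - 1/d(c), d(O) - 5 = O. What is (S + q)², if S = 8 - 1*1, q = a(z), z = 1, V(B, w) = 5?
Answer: 44521/900 ≈ 49.468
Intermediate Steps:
d(O) = 5 + O
a(c) = -1/(5 + c) + c/5 (a(c) = c/5 - 1/(5 + c) = -1/(5 + c) + c/5)
q = 1/30 (q = (-5 + 1*(5 + 1))/(5*(5 + 1)) = (⅕)*(-5 + 1*6)/6 = (⅕)*(⅙)*(-5 + 6) = (⅕)*(⅙)*1 = 1/30 ≈ 0.033333)
S = 7 (S = 8 - 1 = 7)
(S + q)² = (7 + 1/30)² = (211/30)² = 44521/900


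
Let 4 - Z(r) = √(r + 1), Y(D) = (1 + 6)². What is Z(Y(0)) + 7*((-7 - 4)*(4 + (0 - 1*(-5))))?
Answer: -689 - 5*√2 ≈ -696.07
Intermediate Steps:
Y(D) = 49 (Y(D) = 7² = 49)
Z(r) = 4 - √(1 + r) (Z(r) = 4 - √(r + 1) = 4 - √(1 + r))
Z(Y(0)) + 7*((-7 - 4)*(4 + (0 - 1*(-5)))) = (4 - √(1 + 49)) + 7*((-7 - 4)*(4 + (0 - 1*(-5)))) = (4 - √50) + 7*(-11*(4 + (0 + 5))) = (4 - 5*√2) + 7*(-11*(4 + 5)) = (4 - 5*√2) + 7*(-11*9) = (4 - 5*√2) + 7*(-99) = (4 - 5*√2) - 693 = -689 - 5*√2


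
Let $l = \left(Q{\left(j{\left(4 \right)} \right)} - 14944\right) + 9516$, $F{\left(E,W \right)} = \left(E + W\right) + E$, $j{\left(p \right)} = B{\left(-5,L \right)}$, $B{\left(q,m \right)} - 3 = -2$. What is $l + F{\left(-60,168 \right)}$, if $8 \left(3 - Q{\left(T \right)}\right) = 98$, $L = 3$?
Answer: $- \frac{21557}{4} \approx -5389.3$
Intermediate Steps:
$B{\left(q,m \right)} = 1$ ($B{\left(q,m \right)} = 3 - 2 = 1$)
$j{\left(p \right)} = 1$
$Q{\left(T \right)} = - \frac{37}{4}$ ($Q{\left(T \right)} = 3 - \frac{49}{4} = - \frac{37}{4}$)
$F{\left(E,W \right)} = W + 2 E$
$l = - \frac{21749}{4}$ ($l = \left(- \frac{37}{4} - 14944\right) + 9516 = - \frac{59813}{4} + 9516 = - \frac{21749}{4} \approx -5437.3$)
$l + F{\left(-60,168 \right)} = - \frac{21749}{4} + \left(168 + 2 \left(-60\right)\right) = - \frac{21749}{4} + \left(168 - 120\right) = - \frac{21749}{4} + 48 = - \frac{21557}{4}$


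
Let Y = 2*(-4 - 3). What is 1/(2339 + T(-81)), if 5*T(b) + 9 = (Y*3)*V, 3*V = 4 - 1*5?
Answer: 1/2340 ≈ 0.00042735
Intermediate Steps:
V = -⅓ (V = (4 - 1*5)/3 = (4 - 5)/3 = (⅓)*(-1) = -⅓ ≈ -0.33333)
Y = -14 (Y = 2*(-7) = -14)
T(b) = 1 (T(b) = -9/5 + (-14*3*(-⅓))/5 = -9/5 + (-42*(-⅓))/5 = -9/5 + (⅕)*14 = -9/5 + 14/5 = 1)
1/(2339 + T(-81)) = 1/(2339 + 1) = 1/2340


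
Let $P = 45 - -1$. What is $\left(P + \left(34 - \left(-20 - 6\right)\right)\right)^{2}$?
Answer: $11236$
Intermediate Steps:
$P = 46$ ($P = 45 + 1 = 46$)
$\left(P + \left(34 - \left(-20 - 6\right)\right)\right)^{2} = \left(46 + \left(34 - \left(-20 - 6\right)\right)\right)^{2} = \left(46 + \left(34 - -26\right)\right)^{2} = \left(46 + \left(34 + 26\right)\right)^{2} = \left(46 + 60\right)^{2} = 106^{2} = 11236$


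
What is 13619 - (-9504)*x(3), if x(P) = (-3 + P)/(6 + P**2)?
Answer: 13619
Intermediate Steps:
x(P) = (-3 + P)/(6 + P**2)
13619 - (-9504)*x(3) = 13619 - (-9504)*(-3 + 3)/(6 + 3**2) = 13619 - (-9504)*0/(6 + 9) = 13619 - (-9504)*0/15 = 13619 - (-9504)*(1/15)*0 = 13619 - (-9504)*0 = 13619 - 1*0 = 13619 + 0 = 13619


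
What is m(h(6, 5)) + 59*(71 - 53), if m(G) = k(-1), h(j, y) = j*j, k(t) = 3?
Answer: 1065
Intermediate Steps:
h(j, y) = j**2
m(G) = 3
m(h(6, 5)) + 59*(71 - 53) = 3 + 59*(71 - 53) = 3 + 59*18 = 3 + 1062 = 1065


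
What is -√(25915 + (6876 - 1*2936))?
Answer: -√29855 ≈ -172.79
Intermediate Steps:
-√(25915 + (6876 - 1*2936)) = -√(25915 + (6876 - 2936)) = -√(25915 + 3940) = -√29855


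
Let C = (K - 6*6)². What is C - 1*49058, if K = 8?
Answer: -48274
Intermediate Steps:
C = 784 (C = (8 - 6*6)² = (8 - 36)² = (-28)² = 784)
C - 1*49058 = 784 - 1*49058 = 784 - 49058 = -48274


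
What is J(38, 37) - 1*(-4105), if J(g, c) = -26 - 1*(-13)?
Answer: 4092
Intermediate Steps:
J(g, c) = -13 (J(g, c) = -26 + 13 = -13)
J(38, 37) - 1*(-4105) = -13 - 1*(-4105) = -13 + 4105 = 4092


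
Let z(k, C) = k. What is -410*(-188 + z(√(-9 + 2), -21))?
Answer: 77080 - 410*I*√7 ≈ 77080.0 - 1084.8*I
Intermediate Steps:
-410*(-188 + z(√(-9 + 2), -21)) = -410*(-188 + √(-9 + 2)) = -410*(-188 + √(-7)) = -410*(-188 + I*√7) = 77080 - 410*I*√7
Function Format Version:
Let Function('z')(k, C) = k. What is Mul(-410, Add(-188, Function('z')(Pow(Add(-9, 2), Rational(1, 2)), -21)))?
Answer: Add(77080, Mul(-410, I, Pow(7, Rational(1, 2)))) ≈ Add(77080., Mul(-1084.8, I))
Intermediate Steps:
Mul(-410, Add(-188, Function('z')(Pow(Add(-9, 2), Rational(1, 2)), -21))) = Mul(-410, Add(-188, Pow(Add(-9, 2), Rational(1, 2)))) = Mul(-410, Add(-188, Pow(-7, Rational(1, 2)))) = Mul(-410, Add(-188, Mul(I, Pow(7, Rational(1, 2))))) = Add(77080, Mul(-410, I, Pow(7, Rational(1, 2))))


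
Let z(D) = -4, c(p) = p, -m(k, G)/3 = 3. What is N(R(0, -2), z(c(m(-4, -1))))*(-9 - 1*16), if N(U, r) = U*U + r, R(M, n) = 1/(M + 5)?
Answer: 99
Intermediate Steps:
m(k, G) = -9 (m(k, G) = -3*3 = -9)
R(M, n) = 1/(5 + M)
N(U, r) = r + U² (N(U, r) = U² + r = r + U²)
N(R(0, -2), z(c(m(-4, -1))))*(-9 - 1*16) = (-4 + (1/(5 + 0))²)*(-9 - 1*16) = (-4 + (1/5)²)*(-9 - 16) = (-4 + (⅕)²)*(-25) = (-4 + 1/25)*(-25) = -99/25*(-25) = 99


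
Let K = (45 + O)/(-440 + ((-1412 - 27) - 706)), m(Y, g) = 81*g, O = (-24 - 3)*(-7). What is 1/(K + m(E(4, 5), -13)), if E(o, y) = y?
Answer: -2585/2722239 ≈ -0.00094959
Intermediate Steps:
O = 189 (O = -27*(-7) = 189)
K = -234/2585 (K = (45 + 189)/(-440 + ((-1412 - 27) - 706)) = 234/(-440 + (-1439 - 706)) = 234/(-440 - 2145) = 234/(-2585) = 234*(-1/2585) = -234/2585 ≈ -0.090522)
1/(K + m(E(4, 5), -13)) = 1/(-234/2585 + 81*(-13)) = 1/(-234/2585 - 1053) = 1/(-2722239/2585) = -2585/2722239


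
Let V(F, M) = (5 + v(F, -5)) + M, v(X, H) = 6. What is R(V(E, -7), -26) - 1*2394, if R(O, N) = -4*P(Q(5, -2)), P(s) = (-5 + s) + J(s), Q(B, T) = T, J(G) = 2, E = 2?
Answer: -2374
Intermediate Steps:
V(F, M) = 11 + M (V(F, M) = (5 + 6) + M = 11 + M)
P(s) = -3 + s (P(s) = (-5 + s) + 2 = -3 + s)
R(O, N) = 20 (R(O, N) = -4*(-3 - 2) = -4*(-5) = 20)
R(V(E, -7), -26) - 1*2394 = 20 - 1*2394 = 20 - 2394 = -2374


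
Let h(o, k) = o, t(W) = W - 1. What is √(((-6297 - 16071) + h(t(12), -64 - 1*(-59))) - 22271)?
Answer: 2*I*√11157 ≈ 211.25*I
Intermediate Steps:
t(W) = -1 + W
√(((-6297 - 16071) + h(t(12), -64 - 1*(-59))) - 22271) = √(((-6297 - 16071) + (-1 + 12)) - 22271) = √((-22368 + 11) - 22271) = √(-22357 - 22271) = √(-44628) = 2*I*√11157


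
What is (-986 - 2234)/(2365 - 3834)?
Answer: 3220/1469 ≈ 2.1920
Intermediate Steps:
(-986 - 2234)/(2365 - 3834) = -3220/(-1469) = -3220*(-1/1469) = 3220/1469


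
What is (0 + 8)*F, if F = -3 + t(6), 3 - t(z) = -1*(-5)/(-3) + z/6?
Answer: 16/3 ≈ 5.3333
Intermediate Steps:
t(z) = 14/3 - z/6 (t(z) = 3 - (-1*(-5)/(-3) + z/6) = 3 - (5*(-1/3) + z*(1/6)) = 3 - (-5/3 + z/6) = 3 + (5/3 - z/6) = 14/3 - z/6)
F = 2/3 (F = -3 + (14/3 - 1/6*6) = -3 + (14/3 - 1) = -3 + 11/3 = 2/3 ≈ 0.66667)
(0 + 8)*F = (0 + 8)*(2/3) = 8*(2/3) = 16/3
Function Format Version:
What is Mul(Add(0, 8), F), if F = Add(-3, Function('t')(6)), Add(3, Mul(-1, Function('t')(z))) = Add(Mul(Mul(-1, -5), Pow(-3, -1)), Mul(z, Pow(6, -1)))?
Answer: Rational(16, 3) ≈ 5.3333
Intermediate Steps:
Function('t')(z) = Add(Rational(14, 3), Mul(Rational(-1, 6), z)) (Function('t')(z) = Add(3, Mul(-1, Add(Mul(Mul(-1, -5), Pow(-3, -1)), Mul(z, Pow(6, -1))))) = Add(3, Mul(-1, Add(Mul(5, Rational(-1, 3)), Mul(z, Rational(1, 6))))) = Add(3, Mul(-1, Add(Rational(-5, 3), Mul(Rational(1, 6), z)))) = Add(3, Add(Rational(5, 3), Mul(Rational(-1, 6), z))) = Add(Rational(14, 3), Mul(Rational(-1, 6), z)))
F = Rational(2, 3) (F = Add(-3, Add(Rational(14, 3), Mul(Rational(-1, 6), 6))) = Add(-3, Add(Rational(14, 3), -1)) = Add(-3, Rational(11, 3)) = Rational(2, 3) ≈ 0.66667)
Mul(Add(0, 8), F) = Mul(Add(0, 8), Rational(2, 3)) = Mul(8, Rational(2, 3)) = Rational(16, 3)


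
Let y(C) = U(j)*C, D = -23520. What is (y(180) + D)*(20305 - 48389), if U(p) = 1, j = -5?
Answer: 655480560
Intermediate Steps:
y(C) = C (y(C) = 1*C = C)
(y(180) + D)*(20305 - 48389) = (180 - 23520)*(20305 - 48389) = -23340*(-28084) = 655480560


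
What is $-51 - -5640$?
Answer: $5589$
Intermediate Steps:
$-51 - -5640 = -51 + 5640 = 5589$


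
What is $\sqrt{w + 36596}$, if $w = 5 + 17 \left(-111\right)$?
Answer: $\sqrt{34714} \approx 186.32$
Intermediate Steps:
$w = -1882$ ($w = 5 - 1887 = -1882$)
$\sqrt{w + 36596} = \sqrt{-1882 + 36596} = \sqrt{34714}$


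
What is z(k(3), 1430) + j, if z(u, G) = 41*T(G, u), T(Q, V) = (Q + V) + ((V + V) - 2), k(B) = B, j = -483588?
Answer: -424671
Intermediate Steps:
T(Q, V) = -2 + Q + 3*V (T(Q, V) = (Q + V) + (2*V - 2) = (Q + V) + (-2 + 2*V) = -2 + Q + 3*V)
z(u, G) = -82 + 41*G + 123*u (z(u, G) = 41*(-2 + G + 3*u) = -82 + 41*G + 123*u)
z(k(3), 1430) + j = (-82 + 41*1430 + 123*3) - 483588 = (-82 + 58630 + 369) - 483588 = 58917 - 483588 = -424671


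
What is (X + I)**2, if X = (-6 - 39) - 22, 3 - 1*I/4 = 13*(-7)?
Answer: 95481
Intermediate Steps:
I = 376 (I = 12 - 52*(-7) = 12 - 4*(-91) = 12 + 364 = 376)
X = -67 (X = -45 - 22 = -67)
(X + I)**2 = (-67 + 376)**2 = 309**2 = 95481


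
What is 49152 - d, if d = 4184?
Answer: 44968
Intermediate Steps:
49152 - d = 49152 - 1*4184 = 49152 - 4184 = 44968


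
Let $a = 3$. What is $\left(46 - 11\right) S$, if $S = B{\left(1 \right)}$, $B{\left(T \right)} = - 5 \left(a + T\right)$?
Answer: $-700$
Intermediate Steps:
$B{\left(T \right)} = -15 - 5 T$ ($B{\left(T \right)} = - 5 \left(3 + T\right) = -15 - 5 T$)
$S = -20$ ($S = -15 - 5 = -20$)
$\left(46 - 11\right) S = \left(46 - 11\right) \left(-20\right) = 35 \left(-20\right) = -700$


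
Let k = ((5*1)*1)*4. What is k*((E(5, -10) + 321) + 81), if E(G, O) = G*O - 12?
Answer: 6800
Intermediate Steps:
E(G, O) = -12 + G*O
k = 20 (k = (5*1)*4 = 5*4 = 20)
k*((E(5, -10) + 321) + 81) = 20*(((-12 + 5*(-10)) + 321) + 81) = 20*(((-12 - 50) + 321) + 81) = 20*((-62 + 321) + 81) = 20*(259 + 81) = 20*340 = 6800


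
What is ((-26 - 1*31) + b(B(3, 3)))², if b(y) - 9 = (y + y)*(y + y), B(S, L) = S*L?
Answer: 76176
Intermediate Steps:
B(S, L) = L*S
b(y) = 9 + 4*y² (b(y) = 9 + (y + y)*(y + y) = 9 + (2*y)*(2*y) = 9 + 4*y²)
((-26 - 1*31) + b(B(3, 3)))² = ((-26 - 1*31) + (9 + 4*(3*3)²))² = ((-26 - 31) + (9 + 4*9²))² = (-57 + (9 + 4*81))² = (-57 + (9 + 324))² = (-57 + 333)² = 276² = 76176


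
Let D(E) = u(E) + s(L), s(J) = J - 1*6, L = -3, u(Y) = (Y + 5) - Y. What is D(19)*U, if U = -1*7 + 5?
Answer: 8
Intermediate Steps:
u(Y) = 5 (u(Y) = (5 + Y) - Y = 5)
U = -2 (U = -7 + 5 = -2)
s(J) = -6 + J (s(J) = J - 6 = -6 + J)
D(E) = -4 (D(E) = 5 + (-6 - 3) = 5 - 9 = -4)
D(19)*U = -4*(-2) = 8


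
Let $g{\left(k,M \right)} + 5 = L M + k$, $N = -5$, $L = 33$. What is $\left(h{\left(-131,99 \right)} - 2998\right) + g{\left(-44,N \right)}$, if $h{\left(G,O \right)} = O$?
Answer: $-3113$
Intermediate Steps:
$g{\left(k,M \right)} = -5 + k + 33 M$ ($g{\left(k,M \right)} = -5 + \left(33 M + k\right) = -5 + \left(k + 33 M\right) = -5 + k + 33 M$)
$\left(h{\left(-131,99 \right)} - 2998\right) + g{\left(-44,N \right)} = \left(99 - 2998\right) - 214 = -2899 - 214 = -3113$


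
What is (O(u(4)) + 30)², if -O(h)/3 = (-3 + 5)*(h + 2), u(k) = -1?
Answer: 576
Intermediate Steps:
O(h) = -12 - 6*h (O(h) = -3*(-3 + 5)*(h + 2) = -6*(2 + h) = -3*(4 + 2*h) = -12 - 6*h)
(O(u(4)) + 30)² = ((-12 - 6*(-1)) + 30)² = ((-12 + 6) + 30)² = (-6 + 30)² = 24² = 576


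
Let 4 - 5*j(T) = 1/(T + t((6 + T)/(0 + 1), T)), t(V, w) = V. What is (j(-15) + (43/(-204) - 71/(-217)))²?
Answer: 167578065769/195965582400 ≈ 0.85514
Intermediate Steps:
j(T) = ⅘ - 1/(5*(6 + 2*T)) (j(T) = ⅘ - 1/(5*(T + (6 + T)/(0 + 1))) = ⅘ - 1/(5*(T + (6 + T)/1)) = ⅘ - 1/(5*(T + (6 + T)*1)) = ⅘ - 1/(5*(T + (6 + T))) = ⅘ - 1/(5*(6 + 2*T)))
(j(-15) + (43/(-204) - 71/(-217)))² = ((23 + 8*(-15))/(10*(3 - 15)) + (43/(-204) - 71/(-217)))² = ((⅒)*(23 - 120)/(-12) + (43*(-1/204) - 71*(-1/217)))² = ((⅒)*(-1/12)*(-97) + (-43/204 + 71/217))² = (97/120 + 5153/44268)² = (409363/442680)² = 167578065769/195965582400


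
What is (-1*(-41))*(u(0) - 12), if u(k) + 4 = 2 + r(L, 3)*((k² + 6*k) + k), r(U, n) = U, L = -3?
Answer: -574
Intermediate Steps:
u(k) = -2 - 21*k - 3*k² (u(k) = -4 + (2 - 3*((k² + 6*k) + k)) = -4 + (2 - 3*(k² + 7*k)) = -4 + (2 + (-21*k - 3*k²)) = -4 + (2 - 21*k - 3*k²) = -2 - 21*k - 3*k²)
(-1*(-41))*(u(0) - 12) = (-1*(-41))*((-2 - 21*0 - 3*0²) - 12) = 41*((-2 + 0 - 3*0) - 12) = 41*((-2 + 0 + 0) - 12) = 41*(-2 - 12) = 41*(-14) = -574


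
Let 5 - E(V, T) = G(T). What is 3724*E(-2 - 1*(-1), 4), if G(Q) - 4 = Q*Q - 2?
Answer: -48412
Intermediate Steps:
G(Q) = 2 + Q² (G(Q) = 4 + (Q*Q - 2) = 4 + (Q² - 2) = 4 + (-2 + Q²) = 2 + Q²)
E(V, T) = 3 - T² (E(V, T) = 5 - (2 + T²) = 5 + (-2 - T²) = 3 - T²)
3724*E(-2 - 1*(-1), 4) = 3724*(3 - 1*4²) = 3724*(3 - 1*16) = 3724*(3 - 16) = 3724*(-13) = -48412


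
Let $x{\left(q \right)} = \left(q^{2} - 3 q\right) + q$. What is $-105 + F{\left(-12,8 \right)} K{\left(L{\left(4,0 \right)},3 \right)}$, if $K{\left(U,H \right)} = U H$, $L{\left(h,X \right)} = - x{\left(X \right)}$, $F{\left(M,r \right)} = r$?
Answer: $-105$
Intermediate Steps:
$x{\left(q \right)} = q^{2} - 2 q$
$L{\left(h,X \right)} = - X \left(-2 + X\right)$
$K{\left(U,H \right)} = H U$
$-105 + F{\left(-12,8 \right)} K{\left(L{\left(4,0 \right)},3 \right)} = -105 + 8 \cdot 3 \cdot 0 \left(2 - 0\right) = -105 + 8 \cdot 3 \cdot 0 \left(2 + 0\right) = -105 + 8 \cdot 3 \cdot 0 \cdot 2 = -105 + 8 \cdot 3 \cdot 0 = -105 + 8 \cdot 0 = -105 + 0 = -105$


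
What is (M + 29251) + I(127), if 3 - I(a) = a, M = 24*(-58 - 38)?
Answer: 26823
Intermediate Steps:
M = -2304 (M = 24*(-96) = -2304)
I(a) = 3 - a
(M + 29251) + I(127) = (-2304 + 29251) + (3 - 1*127) = 26947 + (3 - 127) = 26947 - 124 = 26823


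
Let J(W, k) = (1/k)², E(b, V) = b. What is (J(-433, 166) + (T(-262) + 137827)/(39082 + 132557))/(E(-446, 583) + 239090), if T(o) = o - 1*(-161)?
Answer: 3795349295/1128710776270896 ≈ 3.3626e-6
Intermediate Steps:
T(o) = 161 + o (T(o) = o + 161 = 161 + o)
J(W, k) = k⁻²
(J(-433, 166) + (T(-262) + 137827)/(39082 + 132557))/(E(-446, 583) + 239090) = (166⁻² + ((161 - 262) + 137827)/(39082 + 132557))/(-446 + 239090) = (1/27556 + (-101 + 137827)/171639)/238644 = (1/27556 + 137726*(1/171639))*(1/238644) = (1/27556 + 137726/171639)*(1/238644) = (3795349295/4729684284)*(1/238644) = 3795349295/1128710776270896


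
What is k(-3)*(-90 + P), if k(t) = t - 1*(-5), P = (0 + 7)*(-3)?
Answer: -222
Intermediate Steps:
P = -21 (P = 7*(-3) = -21)
k(t) = 5 + t (k(t) = t + 5 = 5 + t)
k(-3)*(-90 + P) = (5 - 3)*(-90 - 21) = 2*(-111) = -222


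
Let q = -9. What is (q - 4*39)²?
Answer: 27225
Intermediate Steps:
(q - 4*39)² = (-9 - 4*39)² = (-9 - 156)² = (-165)² = 27225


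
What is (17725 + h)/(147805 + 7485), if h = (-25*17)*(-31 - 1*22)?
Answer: 4025/15529 ≈ 0.25919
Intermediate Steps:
h = 22525 (h = -425*(-31 - 22) = -425*(-53) = 22525)
(17725 + h)/(147805 + 7485) = (17725 + 22525)/(147805 + 7485) = 40250/155290 = 40250*(1/155290) = 4025/15529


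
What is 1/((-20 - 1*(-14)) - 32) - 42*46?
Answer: -73417/38 ≈ -1932.0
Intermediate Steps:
1/((-20 - 1*(-14)) - 32) - 42*46 = 1/((-20 + 14) - 32) - 1932 = 1/(-6 - 32) - 1932 = 1/(-38) - 1932 = -1/38 - 1932 = -73417/38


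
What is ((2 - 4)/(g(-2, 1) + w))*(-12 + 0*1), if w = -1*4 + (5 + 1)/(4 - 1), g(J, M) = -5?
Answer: -24/7 ≈ -3.4286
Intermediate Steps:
w = -2 (w = -4 + 6/3 = -4 + 6*(⅓) = -4 + 2 = -2)
((2 - 4)/(g(-2, 1) + w))*(-12 + 0*1) = ((2 - 4)/(-5 - 2))*(-12 + 0*1) = (-2/(-7))*(-12 + 0) = -2*(-⅐)*(-12) = (2/7)*(-12) = -24/7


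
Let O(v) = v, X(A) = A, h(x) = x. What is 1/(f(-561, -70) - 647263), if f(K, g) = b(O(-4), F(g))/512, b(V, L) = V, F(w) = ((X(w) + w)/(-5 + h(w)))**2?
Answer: -128/82849665 ≈ -1.5450e-6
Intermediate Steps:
F(w) = 4*w**2/(-5 + w)**2 (F(w) = ((w + w)/(-5 + w))**2 = ((2*w)/(-5 + w))**2 = (2*w/(-5 + w))**2 = 4*w**2/(-5 + w)**2)
f(K, g) = -1/128 (f(K, g) = -4/512 = -4*1/512 = -1/128)
1/(f(-561, -70) - 647263) = 1/(-1/128 - 647263) = 1/(-82849665/128) = -128/82849665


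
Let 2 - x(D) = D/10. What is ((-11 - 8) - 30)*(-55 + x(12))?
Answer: 13279/5 ≈ 2655.8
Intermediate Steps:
x(D) = 2 - D/10
((-11 - 8) - 30)*(-55 + x(12)) = ((-11 - 8) - 30)*(-55 + (2 - 1/10*12)) = (-19 - 30)*(-55 + (2 - 6/5)) = -49*(-55 + 4/5) = -49*(-271/5) = 13279/5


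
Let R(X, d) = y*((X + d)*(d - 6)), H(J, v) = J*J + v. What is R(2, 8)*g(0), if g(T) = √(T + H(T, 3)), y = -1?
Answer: -20*√3 ≈ -34.641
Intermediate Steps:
H(J, v) = v + J² (H(J, v) = J² + v = v + J²)
R(X, d) = -(-6 + d)*(X + d) (R(X, d) = -(X + d)*(d - 6) = -(X + d)*(-6 + d) = -(-6 + d)*(X + d))
g(T) = √(3 + T + T²) (g(T) = √(T + (3 + T²)) = √(3 + T + T²))
R(2, 8)*g(0) = (-1*8² + 6*2 + 6*8 - 1*2*8)*√(3 + 0 + 0²) = (-1*64 + 12 + 48 - 16)*√(3 + 0 + 0) = (-64 + 12 + 48 - 16)*√3 = -20*√3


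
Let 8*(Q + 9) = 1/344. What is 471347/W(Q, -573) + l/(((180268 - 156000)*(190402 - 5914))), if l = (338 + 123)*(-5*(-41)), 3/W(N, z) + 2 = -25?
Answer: -18992641283671927/4477154784 ≈ -4.2421e+6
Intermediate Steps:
Q = -24767/2752 (Q = -9 + (⅛)/344 = -9 + (⅛)*(1/344) = -9 + 1/2752 = -24767/2752 ≈ -8.9996)
W(N, z) = -⅑ (W(N, z) = 3/(-2 - 25) = 3/(-27) = 3*(-1/27) = -⅑)
l = 94505 (l = 461*205 = 94505)
471347/W(Q, -573) + l/(((180268 - 156000)*(190402 - 5914))) = 471347/(-⅑) + 94505/(((180268 - 156000)*(190402 - 5914))) = 471347*(-9) + 94505/((24268*184488)) = -4242123 + 94505/4477154784 = -18992641283671927/4477154784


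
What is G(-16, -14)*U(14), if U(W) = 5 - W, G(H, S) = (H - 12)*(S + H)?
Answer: -7560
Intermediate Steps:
G(H, S) = (-12 + H)*(H + S)
G(-16, -14)*U(14) = ((-16)² - 12*(-16) - 12*(-14) - 16*(-14))*(5 - 1*14) = (256 + 192 + 168 + 224)*(5 - 14) = 840*(-9) = -7560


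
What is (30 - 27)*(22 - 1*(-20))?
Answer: 126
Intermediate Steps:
(30 - 27)*(22 - 1*(-20)) = 3*(22 + 20) = 3*42 = 126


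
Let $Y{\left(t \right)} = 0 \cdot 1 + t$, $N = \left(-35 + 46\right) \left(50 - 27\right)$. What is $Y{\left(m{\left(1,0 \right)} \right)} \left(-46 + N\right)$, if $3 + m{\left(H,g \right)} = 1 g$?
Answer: $-621$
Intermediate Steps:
$N = 253$ ($N = 11 \cdot 23 = 253$)
$m{\left(H,g \right)} = -3 + g$ ($m{\left(H,g \right)} = -3 + 1 g = -3 + g$)
$Y{\left(t \right)} = t$ ($Y{\left(t \right)} = 0 + t = t$)
$Y{\left(m{\left(1,0 \right)} \right)} \left(-46 + N\right) = \left(-3 + 0\right) \left(-46 + 253\right) = \left(-3\right) 207 = -621$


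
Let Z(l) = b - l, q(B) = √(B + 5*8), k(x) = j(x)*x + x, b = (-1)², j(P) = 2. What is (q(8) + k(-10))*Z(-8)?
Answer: -270 + 36*√3 ≈ -207.65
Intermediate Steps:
b = 1
k(x) = 3*x (k(x) = 2*x + x = 3*x)
q(B) = √(40 + B) (q(B) = √(B + 40) = √(40 + B))
Z(l) = 1 - l
(q(8) + k(-10))*Z(-8) = (√(40 + 8) + 3*(-10))*(1 - 1*(-8)) = (√48 - 30)*(1 + 8) = (4*√3 - 30)*9 = (-30 + 4*√3)*9 = -270 + 36*√3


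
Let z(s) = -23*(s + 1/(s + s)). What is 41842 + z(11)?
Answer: 914935/22 ≈ 41588.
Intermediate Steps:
z(s) = -23*s - 23/(2*s) (z(s) = -23*(s + 1/(2*s)) = -23*s - 23/(2*s))
41842 + z(11) = 41842 + (-23*11 - 23/2/11) = 41842 + (-253 - 23/2*1/11) = 41842 + (-253 - 23/22) = 41842 - 5589/22 = 914935/22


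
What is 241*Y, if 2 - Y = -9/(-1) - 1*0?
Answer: -1687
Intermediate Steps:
Y = -7 (Y = 2 - (-9/(-1) - 1*0) = 2 - (-9*(-1) + 0) = 2 - (9 + 0) = 2 - 1*9 = 2 - 9 = -7)
241*Y = 241*(-7) = -1687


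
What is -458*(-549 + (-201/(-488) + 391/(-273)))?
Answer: 16780183619/66612 ≈ 2.5191e+5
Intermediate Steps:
-458*(-549 + (-201/(-488) + 391/(-273))) = -458*(-549 + (-201*(-1/488) + 391*(-1/273))) = -458*(-549 + (201/488 - 391/273)) = -458*(-549 - 135935/133224) = -458*(-73275911/133224) = 16780183619/66612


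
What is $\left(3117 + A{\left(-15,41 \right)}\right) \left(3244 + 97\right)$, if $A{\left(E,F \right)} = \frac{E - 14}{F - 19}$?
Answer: $\frac{229008845}{22} \approx 1.0409 \cdot 10^{7}$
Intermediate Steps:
$A{\left(E,F \right)} = \frac{-14 + E}{-19 + F}$
$\left(3117 + A{\left(-15,41 \right)}\right) \left(3244 + 97\right) = \left(3117 + \frac{-14 - 15}{-19 + 41}\right) \left(3244 + 97\right) = \left(3117 + \frac{1}{22} \left(-29\right)\right) 3341 = \left(3117 - \frac{29}{22}\right) 3341 = \frac{68545}{22} \cdot 3341 = \frac{229008845}{22}$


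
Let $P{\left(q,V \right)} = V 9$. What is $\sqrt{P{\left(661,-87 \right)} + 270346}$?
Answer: $\sqrt{269563} \approx 519.19$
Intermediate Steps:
$P{\left(q,V \right)} = 9 V$
$\sqrt{P{\left(661,-87 \right)} + 270346} = \sqrt{9 \left(-87\right) + 270346} = \sqrt{-783 + 270346} = \sqrt{269563}$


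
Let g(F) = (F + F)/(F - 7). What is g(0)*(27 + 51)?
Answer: 0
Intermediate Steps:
g(F) = 2*F/(-7 + F) (g(F) = (2*F)/(-7 + F) = 2*F/(-7 + F))
g(0)*(27 + 51) = (2*0/(-7 + 0))*(27 + 51) = (2*0/(-7))*78 = (2*0*(-⅐))*78 = 0*78 = 0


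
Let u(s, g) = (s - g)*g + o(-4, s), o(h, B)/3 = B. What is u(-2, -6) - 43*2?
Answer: -116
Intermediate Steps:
o(h, B) = 3*B
u(s, g) = 3*s + g*(s - g) (u(s, g) = (s - g)*g + 3*s = g*(s - g) + 3*s = 3*s + g*(s - g))
u(-2, -6) - 43*2 = (-1*(-6)² + 3*(-2) - 6*(-2)) - 43*2 = (-1*36 - 6 + 12) - 86 = (-36 - 6 + 12) - 86 = -30 - 86 = -116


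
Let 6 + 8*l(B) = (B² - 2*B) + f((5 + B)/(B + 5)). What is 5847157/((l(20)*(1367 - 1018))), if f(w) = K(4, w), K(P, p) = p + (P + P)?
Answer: 46777256/126687 ≈ 369.23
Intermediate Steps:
K(P, p) = p + 2*P
f(w) = 8 + w (f(w) = w + 2*4 = w + 8 = 8 + w)
l(B) = 3/8 - B/4 + B²/8 (l(B) = -¾ + ((B² - 2*B) + (8 + (5 + B)/(B + 5)))/8 = -¾ + ((B² - 2*B) + (8 + (5 + B)/(5 + B)))/8 = -¾ + ((B² - 2*B) + (8 + 1))/8 = -¾ + ((B² - 2*B) + 9)/8 = -¾ + (9 + B² - 2*B)/8 = -¾ + (9/8 - B/4 + B²/8) = 3/8 - B/4 + B²/8)
5847157/((l(20)*(1367 - 1018))) = 5847157/(((3/8 - ¼*20 + (⅛)*20²)*(1367 - 1018))) = 5847157/(((3/8 - 5 + (⅛)*400)*349)) = 5847157/(((3/8 - 5 + 50)*349)) = 5847157/(((363/8)*349)) = 5847157/(126687/8) = 5847157*(8/126687) = 46777256/126687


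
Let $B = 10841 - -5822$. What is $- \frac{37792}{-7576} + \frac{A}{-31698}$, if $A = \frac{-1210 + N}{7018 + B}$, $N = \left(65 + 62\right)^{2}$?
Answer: $\frac{1182003609473}{236952133362} \approx 4.9884$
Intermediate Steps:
$N = 16129$ ($N = 127^{2} = 16129$)
$B = 16663$ ($B = 10841 + 5822 = 16663$)
$A = \frac{14919}{23681}$ ($A = \frac{-1210 + 16129}{7018 + 16663} = \frac{14919}{23681} \approx 0.63$)
$- \frac{37792}{-7576} + \frac{A}{-31698} = - \frac{37792}{-7576} + \frac{14919}{23681 \left(-31698\right)} = \left(-37792\right) \left(- \frac{1}{7576}\right) + \frac{14919}{23681} \left(- \frac{1}{31698}\right) = \frac{4724}{947} - \frac{4973}{250213446} = \frac{1182003609473}{236952133362}$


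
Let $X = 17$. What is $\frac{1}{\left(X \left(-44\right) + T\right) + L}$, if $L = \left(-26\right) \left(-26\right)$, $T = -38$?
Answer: $- \frac{1}{110} \approx -0.0090909$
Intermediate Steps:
$L = 676$
$\frac{1}{\left(X \left(-44\right) + T\right) + L} = \frac{1}{\left(17 \left(-44\right) - 38\right) + 676} = \frac{1}{\left(-748 - 38\right) + 676} = \frac{1}{-786 + 676} = \frac{1}{-110} = - \frac{1}{110}$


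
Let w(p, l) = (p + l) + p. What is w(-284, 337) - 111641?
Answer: -111872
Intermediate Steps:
w(p, l) = l + 2*p (w(p, l) = (l + p) + p = l + 2*p)
w(-284, 337) - 111641 = (337 + 2*(-284)) - 111641 = (337 - 568) - 111641 = -231 - 111641 = -111872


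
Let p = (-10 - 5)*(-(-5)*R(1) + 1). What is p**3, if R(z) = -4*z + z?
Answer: 9261000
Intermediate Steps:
R(z) = -3*z
p = 210 (p = (-10 - 5)*(-(-5)*(-3*1) + 1) = -15*(-(-5)*(-3) + 1) = -15*(-5*3 + 1) = -15*(-15 + 1) = -15*(-14) = 210)
p**3 = 210**3 = 9261000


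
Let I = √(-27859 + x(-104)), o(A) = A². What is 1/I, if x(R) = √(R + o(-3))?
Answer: (-27859 + I*√95)^(-½) ≈ 1.05e-6 - 0.0059913*I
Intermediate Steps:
x(R) = √(9 + R) (x(R) = √(R + (-3)²) = √(R + 9) = √(9 + R))
I = √(-27859 + I*√95) (I = √(-27859 + √(9 - 104)) = √(-27859 + √(-95)) = √(-27859 + I*√95) ≈ 0.029 + 166.91*I)
1/I = 1/(√(-27859 + I*√95)) = (-27859 + I*√95)^(-½)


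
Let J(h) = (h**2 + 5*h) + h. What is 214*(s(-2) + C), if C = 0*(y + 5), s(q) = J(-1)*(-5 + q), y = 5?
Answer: 7490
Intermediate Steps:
J(h) = h**2 + 6*h
s(q) = 25 - 5*q (s(q) = (-(6 - 1))*(-5 + q) = (-1*5)*(-5 + q) = -5*(-5 + q) = 25 - 5*q)
C = 0 (C = 0*(5 + 5) = 0*10 = 0)
214*(s(-2) + C) = 214*((25 - 5*(-2)) + 0) = 214*((25 + 10) + 0) = 214*(35 + 0) = 214*35 = 7490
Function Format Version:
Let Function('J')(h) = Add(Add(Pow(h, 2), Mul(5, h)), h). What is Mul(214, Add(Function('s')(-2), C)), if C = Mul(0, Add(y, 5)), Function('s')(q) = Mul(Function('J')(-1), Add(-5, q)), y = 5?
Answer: 7490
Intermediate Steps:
Function('J')(h) = Add(Pow(h, 2), Mul(6, h))
Function('s')(q) = Add(25, Mul(-5, q)) (Function('s')(q) = Mul(Mul(-1, Add(6, -1)), Add(-5, q)) = Mul(Mul(-1, 5), Add(-5, q)) = Mul(-5, Add(-5, q)) = Add(25, Mul(-5, q)))
C = 0 (C = Mul(0, Add(5, 5)) = Mul(0, 10) = 0)
Mul(214, Add(Function('s')(-2), C)) = Mul(214, Add(Add(25, Mul(-5, -2)), 0)) = Mul(214, Add(Add(25, 10), 0)) = Mul(214, Add(35, 0)) = Mul(214, 35) = 7490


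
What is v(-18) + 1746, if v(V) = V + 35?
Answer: 1763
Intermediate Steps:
v(V) = 35 + V
v(-18) + 1746 = (35 - 18) + 1746 = 17 + 1746 = 1763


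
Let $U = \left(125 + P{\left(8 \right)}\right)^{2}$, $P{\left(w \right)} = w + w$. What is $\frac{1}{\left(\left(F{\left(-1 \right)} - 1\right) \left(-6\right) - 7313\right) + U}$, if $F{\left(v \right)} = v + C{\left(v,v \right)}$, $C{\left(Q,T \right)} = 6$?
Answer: $\frac{1}{12544} \approx 7.9719 \cdot 10^{-5}$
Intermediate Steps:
$P{\left(w \right)} = 2 w$
$U = 19881$ ($U = \left(125 + 2 \cdot 8\right)^{2} = \left(125 + 16\right)^{2} = 141^{2} = 19881$)
$F{\left(v \right)} = 6 + v$ ($F{\left(v \right)} = v + 6 = 6 + v$)
$\frac{1}{\left(\left(F{\left(-1 \right)} - 1\right) \left(-6\right) - 7313\right) + U} = \frac{1}{\left(\left(\left(6 - 1\right) - 1\right) \left(-6\right) - 7313\right) + 19881} = \frac{1}{\left(\left(5 - 1\right) \left(-6\right) - 7313\right) + 19881} = \frac{1}{\left(4 \left(-6\right) - 7313\right) + 19881} = \frac{1}{\left(-24 - 7313\right) + 19881} = \frac{1}{-7337 + 19881} = \frac{1}{12544}$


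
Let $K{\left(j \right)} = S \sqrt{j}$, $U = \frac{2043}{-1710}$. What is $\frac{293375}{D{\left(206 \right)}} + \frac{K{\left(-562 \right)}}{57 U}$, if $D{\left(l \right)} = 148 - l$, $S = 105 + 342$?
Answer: $- \frac{293375}{58} - \frac{1490 i \sqrt{562}}{227} \approx -5058.2 - 155.61 i$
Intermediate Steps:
$S = 447$
$U = - \frac{227}{190}$ ($U = 2043 \left(- \frac{1}{1710}\right) = - \frac{227}{190} \approx -1.1947$)
$K{\left(j \right)} = 447 \sqrt{j}$
$\frac{293375}{D{\left(206 \right)}} + \frac{K{\left(-562 \right)}}{57 U} = \frac{293375}{148 - 206} + \frac{447 \sqrt{-562}}{57 \left(- \frac{227}{190}\right)} = \frac{293375}{148 - 206} + \frac{447 i \sqrt{562}}{- \frac{681}{10}} = \frac{293375}{-58} + 447 i \sqrt{562} \left(- \frac{10}{681}\right) = 293375 \left(- \frac{1}{58}\right) - \frac{1490 i \sqrt{562}}{227} = - \frac{293375}{58} - \frac{1490 i \sqrt{562}}{227}$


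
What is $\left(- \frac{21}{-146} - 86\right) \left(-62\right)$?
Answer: $\frac{388585}{73} \approx 5323.1$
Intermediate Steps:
$\left(- \frac{21}{-146} - 86\right) \left(-62\right) = \left(\left(-21\right) \left(- \frac{1}{146}\right) - 86\right) \left(-62\right) = \left(\frac{21}{146} - 86\right) \left(-62\right) = \left(- \frac{12535}{146}\right) \left(-62\right) = \frac{388585}{73}$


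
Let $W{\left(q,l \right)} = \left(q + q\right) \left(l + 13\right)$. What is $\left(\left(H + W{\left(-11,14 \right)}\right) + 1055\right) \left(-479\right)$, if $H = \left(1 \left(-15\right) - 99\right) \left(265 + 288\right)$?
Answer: $29976299$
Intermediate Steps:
$W{\left(q,l \right)} = 2 q \left(13 + l\right)$
$H = -63042$ ($H = \left(-15 - 99\right) 553 = \left(-114\right) 553 = -63042$)
$\left(\left(H + W{\left(-11,14 \right)}\right) + 1055\right) \left(-479\right) = \left(\left(-63042 + 2 \left(-11\right) \left(13 + 14\right)\right) + 1055\right) \left(-479\right) = \left(\left(-63042 + 2 \left(-11\right) 27\right) + 1055\right) \left(-479\right) = \left(\left(-63042 - 594\right) + 1055\right) \left(-479\right) = \left(-63636 + 1055\right) \left(-479\right) = \left(-62581\right) \left(-479\right) = 29976299$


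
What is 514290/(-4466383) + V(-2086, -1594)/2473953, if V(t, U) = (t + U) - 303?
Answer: -1290118891859/11049621621999 ≈ -0.11676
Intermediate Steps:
V(t, U) = -303 + U + t (V(t, U) = (U + t) - 303 = -303 + U + t)
514290/(-4466383) + V(-2086, -1594)/2473953 = 514290/(-4466383) + (-303 - 1594 - 2086)/2473953 = 514290*(-1/4466383) - 3983*1/2473953 = -514290/4466383 - 3983/2473953 = -1290118891859/11049621621999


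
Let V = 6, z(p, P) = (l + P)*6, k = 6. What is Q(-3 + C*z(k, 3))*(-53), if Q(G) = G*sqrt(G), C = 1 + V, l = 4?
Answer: -15423*sqrt(291) ≈ -2.6310e+5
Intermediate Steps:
z(p, P) = 24 + 6*P (z(p, P) = (4 + P)*6 = 24 + 6*P)
C = 7 (C = 1 + 6 = 7)
Q(G) = G**(3/2)
Q(-3 + C*z(k, 3))*(-53) = (-3 + 7*(24 + 6*3))**(3/2)*(-53) = (-3 + 7*(24 + 18))**(3/2)*(-53) = (-3 + 7*42)**(3/2)*(-53) = (-3 + 294)**(3/2)*(-53) = 291**(3/2)*(-53) = (291*sqrt(291))*(-53) = -15423*sqrt(291)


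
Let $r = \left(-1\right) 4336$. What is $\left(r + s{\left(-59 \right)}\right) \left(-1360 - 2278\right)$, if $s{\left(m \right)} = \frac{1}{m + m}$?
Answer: $\frac{930689531}{59} \approx 1.5774 \cdot 10^{7}$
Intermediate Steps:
$r = -4336$
$s{\left(m \right)} = \frac{1}{2 m}$
$\left(r + s{\left(-59 \right)}\right) \left(-1360 - 2278\right) = \left(-4336 + \frac{1}{2 \left(-59\right)}\right) \left(-1360 - 2278\right) = \left(-4336 + \frac{1}{2} \left(- \frac{1}{59}\right)\right) \left(-3638\right) = \left(-4336 - \frac{1}{118}\right) \left(-3638\right) = \left(- \frac{511649}{118}\right) \left(-3638\right) = \frac{930689531}{59}$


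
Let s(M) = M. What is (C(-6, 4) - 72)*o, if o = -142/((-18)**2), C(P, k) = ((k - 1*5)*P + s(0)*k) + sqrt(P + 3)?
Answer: 781/27 - 71*I*sqrt(3)/162 ≈ 28.926 - 0.75911*I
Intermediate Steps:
C(P, k) = sqrt(3 + P) + P*(-5 + k) (C(P, k) = ((k - 1*5)*P + 0*k) + sqrt(P + 3) = ((k - 5)*P + 0) + sqrt(3 + P) = ((-5 + k)*P + 0) + sqrt(3 + P) = (P*(-5 + k) + 0) + sqrt(3 + P) = P*(-5 + k) + sqrt(3 + P) = sqrt(3 + P) + P*(-5 + k))
o = -71/162 (o = -142/324 = -142*1/324 = -71/162 ≈ -0.43827)
(C(-6, 4) - 72)*o = ((sqrt(3 - 6) - 5*(-6) - 6*4) - 72)*(-71/162) = ((sqrt(-3) + 30 - 24) - 72)*(-71/162) = ((I*sqrt(3) + 30 - 24) - 72)*(-71/162) = ((6 + I*sqrt(3)) - 72)*(-71/162) = (-66 + I*sqrt(3))*(-71/162) = 781/27 - 71*I*sqrt(3)/162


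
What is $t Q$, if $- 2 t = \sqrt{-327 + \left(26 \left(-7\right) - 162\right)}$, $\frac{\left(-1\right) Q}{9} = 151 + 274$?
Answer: $\frac{3825 i \sqrt{671}}{2} \approx 49541.0 i$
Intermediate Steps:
$Q = -3825$ ($Q = - 9 \left(151 + 274\right) = \left(-9\right) 425 = -3825$)
$t = - \frac{i \sqrt{671}}{2}$ ($t = - \frac{\sqrt{-327 + \left(26 \left(-7\right) - 162\right)}}{2} = - \frac{\sqrt{-327 - 344}}{2} = - \frac{\sqrt{-671}}{2} = - \frac{i \sqrt{671}}{2} \approx - 12.952 i$)
$t Q = - \frac{i \sqrt{671}}{2} \left(-3825\right) = \frac{3825 i \sqrt{671}}{2}$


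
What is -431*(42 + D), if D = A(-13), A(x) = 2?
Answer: -18964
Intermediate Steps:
D = 2
-431*(42 + D) = -431*(42 + 2) = -431*44 = -18964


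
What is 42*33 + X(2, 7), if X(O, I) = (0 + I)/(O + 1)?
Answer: 4165/3 ≈ 1388.3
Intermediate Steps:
X(O, I) = I/(1 + O)
42*33 + X(2, 7) = 42*33 + 7/(1 + 2) = 1386 + 7/3 = 4165/3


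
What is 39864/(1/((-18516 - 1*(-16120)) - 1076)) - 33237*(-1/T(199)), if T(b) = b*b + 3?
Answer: -5481502794795/39604 ≈ -1.3841e+8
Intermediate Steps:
T(b) = 3 + b² (T(b) = b² + 3 = 3 + b²)
39864/(1/((-18516 - 1*(-16120)) - 1076)) - 33237*(-1/T(199)) = 39864/(1/((-18516 - 1*(-16120)) - 1076)) - 33237*(-1/(3 + 199²)) = 39864/(1/((-18516 + 16120) - 1076)) - 33237*(-1/(3 + 39601)) = 39864/(1/(-2396 - 1076)) - 33237/((-1*39604)) = 39864/(1/(-3472)) - 33237/(-39604) = 39864/(-1/3472) - 33237*(-1/39604) = 39864*(-3472) + 33237/39604 = -138407808 + 33237/39604 = -5481502794795/39604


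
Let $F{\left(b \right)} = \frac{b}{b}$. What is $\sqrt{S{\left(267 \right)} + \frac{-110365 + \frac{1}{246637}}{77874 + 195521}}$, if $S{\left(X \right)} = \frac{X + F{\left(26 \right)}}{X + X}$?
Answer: $\frac{\sqrt{31826177034955951741223610}}{18003629138205} \approx 0.31335$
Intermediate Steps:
$F{\left(b \right)} = 1$
$S{\left(X \right)} = \frac{1 + X}{2 X}$ ($S{\left(X \right)} = \frac{X + 1}{X + X} = \frac{1 + X}{2 X}$)
$\sqrt{S{\left(267 \right)} + \frac{-110365 + \frac{1}{246637}}{77874 + 195521}} = \sqrt{\frac{1 + 267}{2 \cdot 267} + \frac{-110365 + \frac{1}{246637}}{77874 + 195521}} = \sqrt{\frac{1}{2} \cdot \frac{1}{267} \cdot 268 + \frac{-110365 + \frac{1}{246637}}{273395}} = \sqrt{\frac{134}{267} - \frac{27220092504}{67429322615}} = \sqrt{\frac{1767764531842}{18003629138205}} = \frac{\sqrt{31826177034955951741223610}}{18003629138205}$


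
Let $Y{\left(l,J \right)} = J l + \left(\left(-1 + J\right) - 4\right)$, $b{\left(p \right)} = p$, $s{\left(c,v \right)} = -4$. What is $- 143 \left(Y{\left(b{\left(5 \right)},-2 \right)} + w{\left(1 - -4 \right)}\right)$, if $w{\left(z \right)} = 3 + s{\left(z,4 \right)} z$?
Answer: $4862$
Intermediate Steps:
$w{\left(z \right)} = 3 - 4 z$
$Y{\left(l,J \right)} = -5 + J + J l$ ($Y{\left(l,J \right)} = J l + \left(-5 + J\right) = -5 + J + J l$)
$- 143 \left(Y{\left(b{\left(5 \right)},-2 \right)} + w{\left(1 - -4 \right)}\right) = - 143 \left(\left(-5 - 2 - 10\right) + \left(3 - 4 \left(1 - -4\right)\right)\right) = - 143 \left(\left(-5 - 2 - 10\right) + \left(3 - 4 \left(1 + 4\right)\right)\right) = - 143 \left(-17 + \left(3 - 20\right)\right) = - 143 \left(-17 - 17\right) = \left(-143\right) \left(-34\right) = 4862$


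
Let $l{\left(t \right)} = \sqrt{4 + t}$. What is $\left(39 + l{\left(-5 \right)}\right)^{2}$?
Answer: $\left(39 + i\right)^{2} \approx 1520.0 + 78.0 i$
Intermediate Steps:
$\left(39 + l{\left(-5 \right)}\right)^{2} = \left(39 + \sqrt{4 - 5}\right)^{2} = \left(39 + \sqrt{-1}\right)^{2} = \left(39 + i\right)^{2}$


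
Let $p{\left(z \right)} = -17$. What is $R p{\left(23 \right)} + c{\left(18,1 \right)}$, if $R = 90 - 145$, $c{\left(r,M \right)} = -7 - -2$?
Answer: $930$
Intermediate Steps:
$c{\left(r,M \right)} = -5$ ($c{\left(r,M \right)} = -7 + 2 = -5$)
$R = -55$
$R p{\left(23 \right)} + c{\left(18,1 \right)} = \left(-55\right) \left(-17\right) - 5 = 935 - 5 = 930$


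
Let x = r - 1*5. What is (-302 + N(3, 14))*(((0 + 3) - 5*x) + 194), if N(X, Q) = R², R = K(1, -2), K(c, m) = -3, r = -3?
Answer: -69441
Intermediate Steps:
R = -3
x = -8 (x = -3 - 1*5 = -3 - 5 = -8)
N(X, Q) = 9 (N(X, Q) = (-3)² = 9)
(-302 + N(3, 14))*(((0 + 3) - 5*x) + 194) = (-302 + 9)*(((0 + 3) - 5*(-8)) + 194) = -293*((3 + 40) + 194) = -293*(43 + 194) = -293*237 = -69441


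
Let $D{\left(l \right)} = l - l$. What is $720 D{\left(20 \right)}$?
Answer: $0$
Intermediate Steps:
$D{\left(l \right)} = 0$
$720 D{\left(20 \right)} = 720 \cdot 0 = 0$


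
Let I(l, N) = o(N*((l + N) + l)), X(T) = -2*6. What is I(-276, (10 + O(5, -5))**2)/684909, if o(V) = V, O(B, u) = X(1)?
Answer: -2192/684909 ≈ -0.0032004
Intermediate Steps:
X(T) = -12
O(B, u) = -12
I(l, N) = N*(N + 2*l) (I(l, N) = N*((l + N) + l) = N*((N + l) + l) = N*(N + 2*l))
I(-276, (10 + O(5, -5))**2)/684909 = ((10 - 12)**2*((10 - 12)**2 + 2*(-276)))/684909 = ((-2)**2*((-2)**2 - 552))*(1/684909) = (4*(4 - 552))*(1/684909) = (4*(-548))*(1/684909) = -2192*1/684909 = -2192/684909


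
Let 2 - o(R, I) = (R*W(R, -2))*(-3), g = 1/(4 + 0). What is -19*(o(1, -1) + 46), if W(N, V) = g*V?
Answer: -1767/2 ≈ -883.50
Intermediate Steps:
g = ¼ (g = 1/4 = 1*(¼) = ¼ ≈ 0.25000)
W(N, V) = V/4
o(R, I) = 2 - 3*R/2 (o(R, I) = 2 - R*((¼)*(-2))*(-3) = 2 - R*(-½)*(-3) = 2 - (-R/2)*(-3) = 2 - 3*R/2)
-19*(o(1, -1) + 46) = -19*((2 - 3/2*1) + 46) = -19*((2 - 3/2) + 46) = -19*(½ + 46) = -19*93/2 = -1767/2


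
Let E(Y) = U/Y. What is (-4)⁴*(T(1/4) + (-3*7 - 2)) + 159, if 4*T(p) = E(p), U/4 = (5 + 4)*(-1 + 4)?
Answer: 21919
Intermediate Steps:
U = 108 (U = 4*((5 + 4)*(-1 + 4)) = 4*(9*3) = 4*27 = 108)
E(Y) = 108/Y
T(p) = 27/p (T(p) = (108/p)/4 = 27/p)
(-4)⁴*(T(1/4) + (-3*7 - 2)) + 159 = (-4)⁴*(27/(1/4) + (-3*7 - 2)) + 159 = 256*(27/(¼) + (-21 - 2)) + 159 = 256*(27*4 - 23) + 159 = 256*(108 - 23) + 159 = 256*85 + 159 = 21760 + 159 = 21919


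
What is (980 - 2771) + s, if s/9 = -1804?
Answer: -18027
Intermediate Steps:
s = -16236 (s = 9*(-1804) = -16236)
(980 - 2771) + s = (980 - 2771) - 16236 = -1791 - 16236 = -18027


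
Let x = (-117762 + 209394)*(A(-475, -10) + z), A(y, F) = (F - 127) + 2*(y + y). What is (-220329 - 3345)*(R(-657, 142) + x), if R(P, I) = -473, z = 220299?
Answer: -4473431487569814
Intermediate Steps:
A(y, F) = -127 + F + 4*y (A(y, F) = (-127 + F) + 2*(2*y) = (-127 + F) + 4*y = -127 + F + 4*y)
x = 19999783584 (x = (-117762 + 209394)*((-127 - 10 + 4*(-475)) + 220299) = 91632*((-127 - 10 - 1900) + 220299) = 91632*(-2037 + 220299) = 91632*218262 = 19999783584)
(-220329 - 3345)*(R(-657, 142) + x) = (-220329 - 3345)*(-473 + 19999783584) = -223674*19999783111 = -4473431487569814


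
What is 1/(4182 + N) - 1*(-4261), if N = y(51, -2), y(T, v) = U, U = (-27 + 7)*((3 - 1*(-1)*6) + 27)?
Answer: 14751583/3462 ≈ 4261.0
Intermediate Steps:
U = -720 (U = -20*((3 + 1*6) + 27) = -20*((3 + 6) + 27) = -20*(9 + 27) = -20*36 = -720)
y(T, v) = -720
N = -720
1/(4182 + N) - 1*(-4261) = 1/(4182 - 720) - 1*(-4261) = 1/3462 + 4261 = 14751583/3462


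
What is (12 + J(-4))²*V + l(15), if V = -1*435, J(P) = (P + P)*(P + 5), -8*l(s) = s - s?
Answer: -6960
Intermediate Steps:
l(s) = 0 (l(s) = -(s - s)/8 = -⅛*0 = 0)
J(P) = 2*P*(5 + P) (J(P) = (2*P)*(5 + P) = 2*P*(5 + P))
V = -435
(12 + J(-4))²*V + l(15) = (12 + 2*(-4)*(5 - 4))²*(-435) + 0 = (12 + 2*(-4)*1)²*(-435) + 0 = (12 - 8)²*(-435) + 0 = 4²*(-435) + 0 = 16*(-435) + 0 = -6960 + 0 = -6960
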